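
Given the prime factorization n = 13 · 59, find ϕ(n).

φ(13) = 13 − 1 = 12.
φ(59) = 59 − 1 = 58.
Since φ is multiplicative, φ(767) = 12 · 58 = 696.

696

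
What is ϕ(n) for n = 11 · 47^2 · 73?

φ(1773827) = 1773827 · (1 − 1/11) · (1 − 1/47) · (1 − 1/73)
       = 1773827 · 33120/37741 = 1556640.

1556640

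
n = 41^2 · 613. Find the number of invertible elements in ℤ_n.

1003680

φ(1030453) = 1030453 · (1 − 1/41) · (1 − 1/613)
       = 1030453 · 24480/25133 = 1003680.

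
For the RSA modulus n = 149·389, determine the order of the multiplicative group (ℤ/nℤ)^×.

57424

For distinct primes, φ(pq) = (p−1)(q−1) = 148 × 388 = 57424.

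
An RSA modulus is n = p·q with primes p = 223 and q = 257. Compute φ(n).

φ(pq) = (p−1)(q−1) = 222 · 256 = 56832.

56832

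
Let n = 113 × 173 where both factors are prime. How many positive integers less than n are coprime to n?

19264

φ(113) = 113 − 1 = 112.
φ(173) = 173 − 1 = 172.
Multiply: 112 · 172 = 19264.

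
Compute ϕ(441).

252

First factor: 441 = 3^2 * 7^2.
φ(441) = 441 · (1 − 1/3) · (1 − 1/7)
       = 441 · 12/21 = 252.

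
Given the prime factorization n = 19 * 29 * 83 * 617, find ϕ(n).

25458048

φ(19) = 19 − 1 = 18.
φ(29) = 29 − 1 = 28.
φ(83) = 83 − 1 = 82.
φ(617) = 617 − 1 = 616.
Since φ is multiplicative, φ(28217261) = 18 · 28 · 82 · 616 = 25458048.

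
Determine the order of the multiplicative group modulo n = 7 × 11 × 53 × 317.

985920

φ(1293677) = 1293677 · (1 − 1/7) · (1 − 1/11) · (1 − 1/53) · (1 − 1/317)
       = 1293677 · 985920/1293677 = 985920.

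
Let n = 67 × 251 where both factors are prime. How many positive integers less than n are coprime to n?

16500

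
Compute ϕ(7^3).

φ(7^3) = 7^3 − 7^2 = 343 − 49 = 294.

294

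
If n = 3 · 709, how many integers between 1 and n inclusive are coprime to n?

1416

φ(3) = 3 − 1 = 2.
φ(709) = 709 − 1 = 708.
φ(2127) = 2 × 708 = 1416.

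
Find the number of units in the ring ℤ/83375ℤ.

61600

Factor 83375: 83375 = 5^3 · 23 · 29.
φ(83375) = 83375 · (1 − 1/5) · (1 − 1/23) · (1 − 1/29)
       = 83375 · 2464/3335 = 61600.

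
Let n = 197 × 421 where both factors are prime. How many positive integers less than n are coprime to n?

φ(pq) = (p−1)(q−1) = 196 · 420 = 82320.

82320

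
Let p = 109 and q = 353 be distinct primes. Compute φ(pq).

38016

φ(109) = 109 − 1 = 108.
φ(353) = 353 − 1 = 352.
Since φ is multiplicative, φ(38477) = 108 · 352 = 38016.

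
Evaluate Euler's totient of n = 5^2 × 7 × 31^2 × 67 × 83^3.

φ(5^2) = 5^2 − 5^1 = 25 − 5 = 20.
φ(7) = 7 − 1 = 6.
φ(31^2) = 31^1·(31−1) = 31·30 = 930.
φ(67) = 67 − 1 = 66.
φ(83^3) = 83^3 − 83^2 = 571787 − 6889 = 564898.
Since φ is multiplicative, φ(6442738674575) = 20 · 6 · 930 · 66 · 564898 = 4160812708800.

4160812708800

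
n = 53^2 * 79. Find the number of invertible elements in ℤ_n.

214968

φ(53^2) = 53^1·(53−1) = 53·52 = 2756.
φ(79) = 79 − 1 = 78.
Since φ is multiplicative, φ(221911) = 2756 · 78 = 214968.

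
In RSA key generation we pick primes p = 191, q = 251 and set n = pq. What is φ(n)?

φ(47941) = 47941 · (1 − 1/191) · (1 − 1/251)
       = 47941 · 47500/47941 = 47500.

47500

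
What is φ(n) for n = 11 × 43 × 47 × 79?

1506960

φ(11) = 11 − 1 = 10.
φ(43) = 43 − 1 = 42.
φ(47) = 47 − 1 = 46.
φ(79) = 79 − 1 = 78.
Multiply: 10 · 42 · 46 · 78 = 1506960.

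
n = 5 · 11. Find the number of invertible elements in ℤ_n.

40

φ(55) = 55 · (1 − 1/5) · (1 − 1/11)
       = 55 · 40/55 = 40.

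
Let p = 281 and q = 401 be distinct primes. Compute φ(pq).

112000

φ(112681) = 112681 · (1 − 1/281) · (1 − 1/401)
       = 112681 · 112000/112681 = 112000.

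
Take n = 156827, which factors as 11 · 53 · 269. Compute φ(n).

139360

φ(156827) = 156827 · (1 − 1/11) · (1 − 1/53) · (1 − 1/269)
       = 156827 · 139360/156827 = 139360.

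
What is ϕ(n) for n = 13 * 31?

φ(13) = 13 − 1 = 12.
φ(31) = 31 − 1 = 30.
Since φ is multiplicative, φ(403) = 12 · 30 = 360.

360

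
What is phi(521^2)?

270920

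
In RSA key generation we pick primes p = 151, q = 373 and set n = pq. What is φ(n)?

55800

For distinct primes, φ(pq) = (p−1)(q−1) = 150 × 372 = 55800.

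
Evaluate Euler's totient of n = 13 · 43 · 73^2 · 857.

φ(13) = 13 − 1 = 12.
φ(43) = 43 − 1 = 42.
φ(73^2) = 73^2 − 73^1 = 5329 − 73 = 5256.
φ(857) = 857 − 1 = 856.
Since φ is multiplicative, φ(2552926727) = 12 · 42 · 5256 · 856 = 2267564544.

2267564544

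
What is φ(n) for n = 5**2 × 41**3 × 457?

φ(5^2) = 5^2 − 5^1 = 25 − 5 = 20.
φ(41^3) = 41^2·(41−1) = 1681·40 = 67240.
φ(457) = 457 − 1 = 456.
φ(787422425) = 20 × 67240 × 456 = 613228800.

613228800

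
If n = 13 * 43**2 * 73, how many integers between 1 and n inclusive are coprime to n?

φ(13) = 13 − 1 = 12.
φ(43^2) = 43^2 − 43^1 = 1849 − 43 = 1806.
φ(73) = 73 − 1 = 72.
Multiply: 12 · 1806 · 72 = 1560384.

1560384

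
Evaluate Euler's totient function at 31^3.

φ(29791) = 29791 · (1 − 1/31)
       = 29791 · 30/31 = 28830.

28830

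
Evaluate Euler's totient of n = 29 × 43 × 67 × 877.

67991616

φ(73272473) = 73272473 · (1 − 1/29) · (1 − 1/43) · (1 − 1/67) · (1 − 1/877)
       = 73272473 · 67991616/73272473 = 67991616.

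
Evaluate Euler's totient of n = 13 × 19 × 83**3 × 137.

16594443648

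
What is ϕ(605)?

First factor: 605 = 5 * 11**2.
φ(605) = 605 · (1 − 1/5) · (1 − 1/11)
       = 605 · 40/55 = 440.

440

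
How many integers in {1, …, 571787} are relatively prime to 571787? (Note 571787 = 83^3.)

φ(83^3) = 83^3 − 83^2 = 571787 − 6889 = 564898.

564898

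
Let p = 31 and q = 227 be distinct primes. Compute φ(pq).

6780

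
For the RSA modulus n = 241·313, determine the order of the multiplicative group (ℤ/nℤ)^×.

74880

φ(241) = 241 − 1 = 240.
φ(313) = 313 − 1 = 312.
φ(75433) = 240 × 312 = 74880.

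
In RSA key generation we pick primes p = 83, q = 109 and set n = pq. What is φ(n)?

8856

φ(pq) = (p−1)(q−1) = 82 · 108 = 8856.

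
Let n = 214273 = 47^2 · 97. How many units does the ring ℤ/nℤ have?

207552

φ(214273) = 214273 · (1 − 1/47) · (1 − 1/97)
       = 214273 · 4416/4559 = 207552.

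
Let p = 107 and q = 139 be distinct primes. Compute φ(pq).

14628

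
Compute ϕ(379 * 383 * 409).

58913568

φ(379) = 379 − 1 = 378.
φ(383) = 383 − 1 = 382.
φ(409) = 409 − 1 = 408.
Multiply: 378 · 382 · 408 = 58913568.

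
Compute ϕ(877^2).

768252

φ(877^2) = 877^2 − 877^1 = 769129 − 877 = 768252.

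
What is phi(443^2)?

φ(443^2) = 443^2 − 443^1 = 196249 − 443 = 195806.

195806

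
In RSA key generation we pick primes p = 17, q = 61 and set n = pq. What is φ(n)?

960

φ(n) = (p − 1)(q − 1) = (17−1)(61−1) = 16·60 = 960.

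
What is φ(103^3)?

φ(103^3) = 103^2·(103−1) = 10609·102 = 1082118.

1082118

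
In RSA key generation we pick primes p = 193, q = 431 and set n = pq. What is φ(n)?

82560

φ(pq) = (p−1)(q−1) = 192 · 430 = 82560.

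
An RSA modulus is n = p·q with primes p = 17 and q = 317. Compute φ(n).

5056

φ(5389) = 5389 · (1 − 1/17) · (1 − 1/317)
       = 5389 · 5056/5389 = 5056.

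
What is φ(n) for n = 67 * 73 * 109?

φ(533119) = 533119 · (1 − 1/67) · (1 − 1/73) · (1 − 1/109)
       = 533119 · 513216/533119 = 513216.

513216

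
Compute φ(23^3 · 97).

φ(23^3) = 23^3 − 23^2 = 12167 − 529 = 11638.
φ(97) = 97 − 1 = 96.
Since φ is multiplicative, φ(1180199) = 11638 · 96 = 1117248.

1117248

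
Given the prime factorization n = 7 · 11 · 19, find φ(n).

1080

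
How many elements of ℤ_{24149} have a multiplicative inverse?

Factor 24149: 24149 = 19 * 31 * 41.
φ(19) = 19 − 1 = 18.
φ(31) = 31 − 1 = 30.
φ(41) = 41 − 1 = 40.
Since φ is multiplicative, φ(24149) = 18 · 30 · 40 = 21600.

21600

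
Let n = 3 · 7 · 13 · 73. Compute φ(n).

10368

φ(3) = 3 − 1 = 2.
φ(7) = 7 − 1 = 6.
φ(13) = 13 − 1 = 12.
φ(73) = 73 − 1 = 72.
Since φ is multiplicative, φ(19929) = 2 · 6 · 12 · 72 = 10368.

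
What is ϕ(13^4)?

φ(28561) = 28561 · (1 − 1/13)
       = 28561 · 12/13 = 26364.

26364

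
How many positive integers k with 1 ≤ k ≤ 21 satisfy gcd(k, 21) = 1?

Prime factorization: 21 = 3 · 7.
φ(21) = 21 · (1 − 1/3) · (1 − 1/7)
       = 21 · 12/21 = 12.

12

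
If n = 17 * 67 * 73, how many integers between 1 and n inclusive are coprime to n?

φ(17) = 17 − 1 = 16.
φ(67) = 67 − 1 = 66.
φ(73) = 73 − 1 = 72.
Multiply: 16 · 66 · 72 = 76032.

76032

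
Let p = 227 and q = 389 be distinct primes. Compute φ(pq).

φ(227) = 227 − 1 = 226.
φ(389) = 389 − 1 = 388.
φ(88303) = 226 × 388 = 87688.

87688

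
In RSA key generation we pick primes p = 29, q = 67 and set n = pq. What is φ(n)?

φ(pq) = (p−1)(q−1) = 28 · 66 = 1848.

1848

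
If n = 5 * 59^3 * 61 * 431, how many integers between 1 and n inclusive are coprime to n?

φ(26998096445) = 26998096445 · (1 − 1/5) · (1 − 1/59) · (1 − 1/61) · (1 − 1/431)
       = 26998096445 · 5985600/7755845 = 20835873600.

20835873600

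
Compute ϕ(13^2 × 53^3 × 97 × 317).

691254540288

φ(773651389537) = 773651389537 · (1 − 1/13) · (1 − 1/53) · (1 − 1/97) · (1 − 1/317)
       = 773651389537 · 18929664/21186061 = 691254540288.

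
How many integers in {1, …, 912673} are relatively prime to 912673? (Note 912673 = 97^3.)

903264

φ(97^3) = 97^2·(97−1) = 9409·96 = 903264.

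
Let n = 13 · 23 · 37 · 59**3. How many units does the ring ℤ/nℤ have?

1918838592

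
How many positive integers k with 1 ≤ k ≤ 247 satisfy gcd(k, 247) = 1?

216

247 = 13 × 19.
φ(13) = 13 − 1 = 12.
φ(19) = 19 − 1 = 18.
φ(247) = 12 × 18 = 216.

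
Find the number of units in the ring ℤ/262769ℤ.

215040

262769 = 13 · 17 · 29 · 41.
φ(262769) = 262769 · (1 − 1/13) · (1 − 1/17) · (1 − 1/29) · (1 − 1/41)
       = 262769 · 215040/262769 = 215040.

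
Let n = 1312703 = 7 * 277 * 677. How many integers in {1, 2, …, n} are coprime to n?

φ(7) = 7 − 1 = 6.
φ(277) = 277 − 1 = 276.
φ(677) = 677 − 1 = 676.
Since φ is multiplicative, φ(1312703) = 6 · 276 · 676 = 1119456.

1119456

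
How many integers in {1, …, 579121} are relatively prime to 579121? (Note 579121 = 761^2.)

578360

φ(579121) = 579121 · (1 − 1/761)
       = 579121 · 760/761 = 578360.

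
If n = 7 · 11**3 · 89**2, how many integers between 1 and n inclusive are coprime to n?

56860320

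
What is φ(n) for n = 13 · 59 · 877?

φ(13) = 13 − 1 = 12.
φ(59) = 59 − 1 = 58.
φ(877) = 877 − 1 = 876.
φ(672659) = 12 × 58 × 876 = 609696.

609696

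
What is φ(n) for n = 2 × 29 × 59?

1624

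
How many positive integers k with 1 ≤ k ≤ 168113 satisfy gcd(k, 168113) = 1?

First factor: 168113 = 11 · 17 · 29 · 31.
φ(11) = 11 − 1 = 10.
φ(17) = 17 − 1 = 16.
φ(29) = 29 − 1 = 28.
φ(31) = 31 − 1 = 30.
Since φ is multiplicative, φ(168113) = 10 · 16 · 28 · 30 = 134400.

134400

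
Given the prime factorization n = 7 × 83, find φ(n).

492

φ(7) = 7 − 1 = 6.
φ(83) = 83 − 1 = 82.
φ(581) = 6 × 82 = 492.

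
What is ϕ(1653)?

1008

First factor: 1653 = 3 · 19 · 29.
φ(1653) = 1653 · (1 − 1/3) · (1 − 1/19) · (1 − 1/29)
       = 1653 · 1008/1653 = 1008.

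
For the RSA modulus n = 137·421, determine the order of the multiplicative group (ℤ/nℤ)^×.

φ(137) = 137 − 1 = 136.
φ(421) = 421 − 1 = 420.
Since φ is multiplicative, φ(57677) = 136 · 420 = 57120.

57120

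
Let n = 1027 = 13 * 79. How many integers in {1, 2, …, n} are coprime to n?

936

φ(13) = 13 − 1 = 12.
φ(79) = 79 − 1 = 78.
Multiply: 12 · 78 = 936.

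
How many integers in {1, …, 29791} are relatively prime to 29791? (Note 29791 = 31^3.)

28830

φ(31^3) = 31^3 − 31^2 = 29791 − 961 = 28830.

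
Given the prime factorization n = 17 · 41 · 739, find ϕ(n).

φ(17) = 17 − 1 = 16.
φ(41) = 41 − 1 = 40.
φ(739) = 739 − 1 = 738.
Multiply: 16 · 40 · 738 = 472320.

472320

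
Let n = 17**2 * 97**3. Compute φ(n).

245687808

φ(17^2) = 17^1·(17−1) = 17·16 = 272.
φ(97^3) = 97^2·(97−1) = 9409·96 = 903264.
Since φ is multiplicative, φ(263762497) = 272 · 903264 = 245687808.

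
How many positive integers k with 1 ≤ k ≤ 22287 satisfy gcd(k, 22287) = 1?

Prime factorization: 22287 = 3 × 17 × 19 × 23.
φ(22287) = 22287 · (1 − 1/3) · (1 − 1/17) · (1 − 1/19) · (1 − 1/23)
       = 22287 · 12672/22287 = 12672.

12672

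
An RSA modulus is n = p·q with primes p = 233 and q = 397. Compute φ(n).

91872

For distinct primes, φ(pq) = (p−1)(q−1) = 232 × 396 = 91872.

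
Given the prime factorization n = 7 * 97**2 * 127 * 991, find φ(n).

6969473280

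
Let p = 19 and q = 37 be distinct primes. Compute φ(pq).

φ(19) = 19 − 1 = 18.
φ(37) = 37 − 1 = 36.
Since φ is multiplicative, φ(703) = 18 · 36 = 648.

648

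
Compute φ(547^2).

298662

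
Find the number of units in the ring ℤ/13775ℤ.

Factor 13775: 13775 = 5^2 · 19 · 29.
φ(13775) = 13775 · (1 − 1/5) · (1 − 1/19) · (1 − 1/29)
       = 13775 · 2016/2755 = 10080.

10080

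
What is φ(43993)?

Factor 43993: 43993 = 29 × 37 × 41.
φ(29) = 29 − 1 = 28.
φ(37) = 37 − 1 = 36.
φ(41) = 41 − 1 = 40.
Since φ is multiplicative, φ(43993) = 28 · 36 · 40 = 40320.

40320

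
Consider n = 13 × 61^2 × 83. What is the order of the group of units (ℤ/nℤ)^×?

3601440

φ(13) = 13 − 1 = 12.
φ(61^2) = 61^1·(61−1) = 61·60 = 3660.
φ(83) = 83 − 1 = 82.
φ(4014959) = 12 × 3660 × 82 = 3601440.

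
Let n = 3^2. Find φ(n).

6

φ(3^2) = 3^1·(3−1) = 3·2 = 6.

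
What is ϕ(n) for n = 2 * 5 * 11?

40

φ(2) = 2 − 1 = 1.
φ(5) = 5 − 1 = 4.
φ(11) = 11 − 1 = 10.
φ(110) = 1 × 4 × 10 = 40.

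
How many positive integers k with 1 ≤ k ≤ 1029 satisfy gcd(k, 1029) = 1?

588

1029 = 3 × 7^3.
φ(1029) = 1029 · (1 − 1/3) · (1 − 1/7)
       = 1029 · 12/21 = 588.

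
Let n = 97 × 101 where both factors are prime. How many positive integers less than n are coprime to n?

For distinct primes, φ(pq) = (p−1)(q−1) = 96 × 100 = 9600.

9600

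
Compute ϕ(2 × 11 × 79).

φ(2) = 2 − 1 = 1.
φ(11) = 11 − 1 = 10.
φ(79) = 79 − 1 = 78.
Multiply: 1 · 10 · 78 = 780.

780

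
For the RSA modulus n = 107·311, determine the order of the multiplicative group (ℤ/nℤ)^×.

φ(n) = (p − 1)(q − 1) = (107−1)(311−1) = 106·310 = 32860.

32860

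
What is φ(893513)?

Factor 893513: 893513 = 19 * 31 * 37 * 41.
φ(893513) = 893513 · (1 − 1/19) · (1 − 1/31) · (1 − 1/37) · (1 − 1/41)
       = 893513 · 777600/893513 = 777600.

777600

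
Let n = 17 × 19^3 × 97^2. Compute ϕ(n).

φ(17) = 17 − 1 = 16.
φ(19^3) = 19^3 − 19^2 = 6859 − 361 = 6498.
φ(97^2) = 97^1·(97−1) = 97·96 = 9312.
Since φ is multiplicative, φ(1097117627) = 16 · 6498 · 9312 = 968150016.

968150016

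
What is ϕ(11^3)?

φ(1331) = 1331 · (1 − 1/11)
       = 1331 · 10/11 = 1210.

1210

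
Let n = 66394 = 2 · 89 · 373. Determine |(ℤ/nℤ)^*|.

32736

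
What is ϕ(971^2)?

941870

φ(942841) = 942841 · (1 − 1/971)
       = 942841 · 970/971 = 941870.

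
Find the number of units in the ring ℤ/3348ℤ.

1080

First factor: 3348 = 2^2 × 3^3 × 31.
φ(3348) = 3348 · (1 − 1/2) · (1 − 1/3) · (1 − 1/31)
       = 3348 · 60/186 = 1080.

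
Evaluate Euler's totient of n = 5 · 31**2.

3720

φ(5) = 5 − 1 = 4.
φ(31^2) = 31^1·(31−1) = 31·30 = 930.
Since φ is multiplicative, φ(4805) = 4 · 930 = 3720.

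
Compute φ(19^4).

φ(19^4) = 19^3·(19−1) = 6859·18 = 123462.

123462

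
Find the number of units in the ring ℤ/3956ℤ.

Factor 3956: 3956 = 2^2 * 23 * 43.
φ(3956) = 3956 · (1 − 1/2) · (1 − 1/23) · (1 − 1/43)
       = 3956 · 924/1978 = 1848.

1848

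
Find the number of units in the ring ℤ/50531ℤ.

44616

50531 = 13^3 · 23.
φ(13^3) = 13^3 − 13^2 = 2197 − 169 = 2028.
φ(23) = 23 − 1 = 22.
φ(50531) = 2028 × 22 = 44616.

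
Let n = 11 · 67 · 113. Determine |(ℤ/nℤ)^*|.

φ(11) = 11 − 1 = 10.
φ(67) = 67 − 1 = 66.
φ(113) = 113 − 1 = 112.
Multiply: 10 · 66 · 112 = 73920.

73920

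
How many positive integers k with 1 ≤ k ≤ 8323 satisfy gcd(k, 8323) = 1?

Prime factorization: 8323 = 7 * 29 * 41.
φ(7) = 7 − 1 = 6.
φ(29) = 29 − 1 = 28.
φ(41) = 41 − 1 = 40.
Multiply: 6 · 28 · 40 = 6720.

6720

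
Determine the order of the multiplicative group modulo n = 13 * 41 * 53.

φ(13) = 13 − 1 = 12.
φ(41) = 41 − 1 = 40.
φ(53) = 53 − 1 = 52.
Since φ is multiplicative, φ(28249) = 12 · 40 · 52 = 24960.

24960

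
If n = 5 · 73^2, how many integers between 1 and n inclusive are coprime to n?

21024

φ(5) = 5 − 1 = 4.
φ(73^2) = 73^2 − 73^1 = 5329 − 73 = 5256.
Since φ is multiplicative, φ(26645) = 4 · 5256 = 21024.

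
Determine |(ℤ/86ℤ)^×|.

42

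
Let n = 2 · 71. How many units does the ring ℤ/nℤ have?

φ(142) = 142 · (1 − 1/2) · (1 − 1/71)
       = 142 · 70/142 = 70.

70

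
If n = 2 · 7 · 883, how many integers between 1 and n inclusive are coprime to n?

φ(12362) = 12362 · (1 − 1/2) · (1 − 1/7) · (1 − 1/883)
       = 12362 · 5292/12362 = 5292.

5292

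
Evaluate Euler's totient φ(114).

Prime factorization: 114 = 2 · 3 · 19.
φ(2) = 2 − 1 = 1.
φ(3) = 3 − 1 = 2.
φ(19) = 19 − 1 = 18.
Multiply: 1 · 2 · 18 = 36.

36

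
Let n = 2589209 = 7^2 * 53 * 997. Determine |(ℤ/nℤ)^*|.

2175264

φ(7^2) = 7^2 − 7^1 = 49 − 7 = 42.
φ(53) = 53 − 1 = 52.
φ(997) = 997 − 1 = 996.
Since φ is multiplicative, φ(2589209) = 42 · 52 · 996 = 2175264.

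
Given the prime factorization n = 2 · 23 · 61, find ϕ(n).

φ(2806) = 2806 · (1 − 1/2) · (1 − 1/23) · (1 − 1/61)
       = 2806 · 1320/2806 = 1320.

1320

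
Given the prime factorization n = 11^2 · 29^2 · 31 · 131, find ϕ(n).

φ(413251421) = 413251421 · (1 − 1/11) · (1 − 1/29) · (1 − 1/31) · (1 − 1/131)
       = 413251421 · 1092000/1295459 = 348348000.

348348000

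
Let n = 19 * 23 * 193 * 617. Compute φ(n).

46835712

φ(52038397) = 52038397 · (1 − 1/19) · (1 − 1/23) · (1 − 1/193) · (1 − 1/617)
       = 52038397 · 46835712/52038397 = 46835712.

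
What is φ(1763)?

1680

Factor 1763: 1763 = 41 × 43.
φ(1763) = 1763 · (1 − 1/41) · (1 − 1/43)
       = 1763 · 1680/1763 = 1680.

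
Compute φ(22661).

First factor: 22661 = 17 · 31 · 43.
φ(17) = 17 − 1 = 16.
φ(31) = 31 − 1 = 30.
φ(43) = 43 − 1 = 42.
Since φ is multiplicative, φ(22661) = 16 · 30 · 42 = 20160.

20160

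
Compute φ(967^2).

φ(967^2) = 967^1·(967−1) = 967·966 = 934122.

934122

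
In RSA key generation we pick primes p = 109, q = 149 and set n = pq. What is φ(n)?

For distinct primes, φ(pq) = (p−1)(q−1) = 108 × 148 = 15984.

15984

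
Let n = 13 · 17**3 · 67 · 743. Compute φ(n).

2717358336

φ(3179462689) = 3179462689 · (1 − 1/13) · (1 − 1/17) · (1 − 1/67) · (1 − 1/743)
       = 3179462689 · 9402624/11001601 = 2717358336.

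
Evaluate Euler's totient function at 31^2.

φ(961) = 961 · (1 − 1/31)
       = 961 · 30/31 = 930.

930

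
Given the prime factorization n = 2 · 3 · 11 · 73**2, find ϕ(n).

φ(351714) = 351714 · (1 − 1/2) · (1 − 1/3) · (1 − 1/11) · (1 − 1/73)
       = 351714 · 1440/4818 = 105120.

105120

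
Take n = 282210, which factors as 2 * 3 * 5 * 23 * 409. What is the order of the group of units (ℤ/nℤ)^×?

71808

φ(282210) = 282210 · (1 − 1/2) · (1 − 1/3) · (1 − 1/5) · (1 − 1/23) · (1 − 1/409)
       = 282210 · 71808/282210 = 71808.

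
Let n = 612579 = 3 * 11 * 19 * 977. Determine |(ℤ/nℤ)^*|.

351360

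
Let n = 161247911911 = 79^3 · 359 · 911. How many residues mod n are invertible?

158589052440

φ(161247911911) = 161247911911 · (1 − 1/79) · (1 − 1/359) · (1 − 1/911)
       = 161247911911 · 25410840/25836871 = 158589052440.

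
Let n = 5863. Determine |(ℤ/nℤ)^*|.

5863 = 11 * 13 * 41.
φ(5863) = 5863 · (1 − 1/11) · (1 − 1/13) · (1 − 1/41)
       = 5863 · 4800/5863 = 4800.

4800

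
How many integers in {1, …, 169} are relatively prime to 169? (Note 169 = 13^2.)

156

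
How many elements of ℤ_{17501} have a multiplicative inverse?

15120

First factor: 17501 = 11 · 37 · 43.
φ(17501) = 17501 · (1 − 1/11) · (1 − 1/37) · (1 − 1/43)
       = 17501 · 15120/17501 = 15120.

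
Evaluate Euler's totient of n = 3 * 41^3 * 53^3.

φ(3) = 3 − 1 = 2.
φ(41^3) = 41^3 − 41^2 = 68921 − 1681 = 67240.
φ(53^3) = 53^3 − 53^2 = 148877 − 2809 = 146068.
φ(30782255151) = 2 × 67240 × 146068 = 19643224640.

19643224640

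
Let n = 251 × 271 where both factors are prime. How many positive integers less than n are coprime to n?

67500

φ(pq) = (p−1)(q−1) = 250 · 270 = 67500.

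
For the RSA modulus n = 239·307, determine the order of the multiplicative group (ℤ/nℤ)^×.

72828

For distinct primes, φ(pq) = (p−1)(q−1) = 238 × 306 = 72828.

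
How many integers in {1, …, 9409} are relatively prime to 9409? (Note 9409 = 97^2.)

φ(97^2) = 97^1·(97−1) = 97·96 = 9312.

9312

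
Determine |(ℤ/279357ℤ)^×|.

157248

First factor: 279357 = 3 · 13^2 · 19 · 29.
φ(279357) = 279357 · (1 − 1/3) · (1 − 1/13) · (1 − 1/19) · (1 − 1/29)
       = 279357 · 12096/21489 = 157248.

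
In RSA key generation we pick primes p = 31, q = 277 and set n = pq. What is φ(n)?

8280

φ(pq) = (p−1)(q−1) = 30 · 276 = 8280.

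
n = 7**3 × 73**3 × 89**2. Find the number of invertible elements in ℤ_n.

φ(1056921454351) = 1056921454351 · (1 − 1/7) · (1 − 1/73) · (1 − 1/89)
       = 1056921454351 · 38016/45479 = 883483058304.

883483058304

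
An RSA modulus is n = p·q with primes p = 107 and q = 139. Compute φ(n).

14628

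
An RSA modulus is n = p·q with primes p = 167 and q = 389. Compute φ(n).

64408

φ(64963) = 64963 · (1 − 1/167) · (1 − 1/389)
       = 64963 · 64408/64963 = 64408.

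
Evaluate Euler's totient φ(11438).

4536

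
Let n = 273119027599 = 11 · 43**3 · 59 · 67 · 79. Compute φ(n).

231874362720

φ(11) = 11 − 1 = 10.
φ(43^3) = 43^2·(43−1) = 1849·42 = 77658.
φ(59) = 59 − 1 = 58.
φ(67) = 67 − 1 = 66.
φ(79) = 79 − 1 = 78.
φ(273119027599) = 10 × 77658 × 58 × 66 × 78 = 231874362720.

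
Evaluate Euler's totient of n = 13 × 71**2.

59640

φ(13) = 13 − 1 = 12.
φ(71^2) = 71^1·(71−1) = 71·70 = 4970.
φ(65533) = 12 × 4970 = 59640.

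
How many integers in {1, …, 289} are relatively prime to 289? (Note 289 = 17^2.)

272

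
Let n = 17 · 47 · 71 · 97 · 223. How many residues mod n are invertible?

1097994240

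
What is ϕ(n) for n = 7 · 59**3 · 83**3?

φ(7) = 7 − 1 = 6.
φ(59^3) = 59^3 − 59^2 = 205379 − 3481 = 201898.
φ(83^3) = 83^2·(83−1) = 6889·82 = 564898.
φ(822031295911) = 6 × 201898 × 564898 = 684310658424.

684310658424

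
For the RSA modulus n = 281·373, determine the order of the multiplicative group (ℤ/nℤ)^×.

φ(pq) = (p−1)(q−1) = 280 · 372 = 104160.

104160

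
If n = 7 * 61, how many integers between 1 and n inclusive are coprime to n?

φ(7) = 7 − 1 = 6.
φ(61) = 61 − 1 = 60.
φ(427) = 6 × 60 = 360.

360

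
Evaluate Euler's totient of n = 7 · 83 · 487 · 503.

120034224

φ(142322341) = 142322341 · (1 − 1/7) · (1 − 1/83) · (1 − 1/487) · (1 − 1/503)
       = 142322341 · 120034224/142322341 = 120034224.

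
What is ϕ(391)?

Prime factorization: 391 = 17 × 23.
φ(17) = 17 − 1 = 16.
φ(23) = 23 − 1 = 22.
Since φ is multiplicative, φ(391) = 16 · 22 = 352.

352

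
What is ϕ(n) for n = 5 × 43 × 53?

8736

φ(5) = 5 − 1 = 4.
φ(43) = 43 − 1 = 42.
φ(53) = 53 − 1 = 52.
Multiply: 4 · 42 · 52 = 8736.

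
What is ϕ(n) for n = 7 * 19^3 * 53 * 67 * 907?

121228975296

φ(154638205841) = 154638205841 · (1 − 1/7) · (1 − 1/19) · (1 − 1/53) · (1 − 1/67) · (1 − 1/907)
       = 154638205841 · 335814336/428360681 = 121228975296.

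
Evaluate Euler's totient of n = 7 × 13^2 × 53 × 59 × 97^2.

26287552512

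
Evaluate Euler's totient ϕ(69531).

69531 = 3 * 7**2 * 11 * 43.
φ(3) = 3 − 1 = 2.
φ(7^2) = 7^2 − 7^1 = 49 − 7 = 42.
φ(11) = 11 − 1 = 10.
φ(43) = 43 − 1 = 42.
Multiply: 2 · 42 · 10 · 42 = 35280.

35280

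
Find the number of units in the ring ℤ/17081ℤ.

15120

First factor: 17081 = 19 · 29 · 31.
φ(17081) = 17081 · (1 − 1/19) · (1 − 1/29) · (1 − 1/31)
       = 17081 · 15120/17081 = 15120.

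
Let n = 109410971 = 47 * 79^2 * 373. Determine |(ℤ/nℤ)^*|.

φ(109410971) = 109410971 · (1 − 1/47) · (1 − 1/79) · (1 − 1/373)
       = 109410971 · 1334736/1384949 = 105444144.

105444144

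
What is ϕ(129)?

84

Factor 129: 129 = 3 × 43.
φ(3) = 3 − 1 = 2.
φ(43) = 43 − 1 = 42.
Since φ is multiplicative, φ(129) = 2 · 42 = 84.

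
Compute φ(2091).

1280

Prime factorization: 2091 = 3 · 17 · 41.
φ(3) = 3 − 1 = 2.
φ(17) = 17 − 1 = 16.
φ(41) = 41 − 1 = 40.
Since φ is multiplicative, φ(2091) = 2 · 16 · 40 = 1280.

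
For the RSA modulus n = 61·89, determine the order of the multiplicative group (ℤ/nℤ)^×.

For distinct primes, φ(pq) = (p−1)(q−1) = 60 × 88 = 5280.

5280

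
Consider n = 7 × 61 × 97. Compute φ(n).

34560

φ(41419) = 41419 · (1 − 1/7) · (1 − 1/61) · (1 − 1/97)
       = 41419 · 34560/41419 = 34560.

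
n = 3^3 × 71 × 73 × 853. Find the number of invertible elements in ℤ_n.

φ(3^3) = 3^2·(3−1) = 9·2 = 18.
φ(71) = 71 − 1 = 70.
φ(73) = 73 − 1 = 72.
φ(853) = 853 − 1 = 852.
Multiply: 18 · 70 · 72 · 852 = 77293440.

77293440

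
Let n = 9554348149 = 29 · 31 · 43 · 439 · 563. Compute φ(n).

φ(9554348149) = 9554348149 · (1 − 1/29) · (1 − 1/31) · (1 − 1/43) · (1 − 1/439) · (1 − 1/563)
       = 9554348149 · 8684383680/9554348149 = 8684383680.

8684383680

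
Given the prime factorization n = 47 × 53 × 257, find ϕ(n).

612352

φ(47) = 47 − 1 = 46.
φ(53) = 53 − 1 = 52.
φ(257) = 257 − 1 = 256.
Since φ is multiplicative, φ(640187) = 46 · 52 · 256 = 612352.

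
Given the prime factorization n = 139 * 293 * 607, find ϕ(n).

24419376

φ(24721289) = 24721289 · (1 − 1/139) · (1 − 1/293) · (1 − 1/607)
       = 24721289 · 24419376/24721289 = 24419376.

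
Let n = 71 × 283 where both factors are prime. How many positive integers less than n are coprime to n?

19740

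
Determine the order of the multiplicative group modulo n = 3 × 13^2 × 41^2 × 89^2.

4007477760

φ(6750806907) = 6750806907 · (1 − 1/3) · (1 − 1/13) · (1 − 1/41) · (1 − 1/89)
       = 6750806907 · 84480/142311 = 4007477760.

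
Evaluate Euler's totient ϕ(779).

720

First factor: 779 = 19 · 41.
φ(779) = 779 · (1 − 1/19) · (1 − 1/41)
       = 779 · 720/779 = 720.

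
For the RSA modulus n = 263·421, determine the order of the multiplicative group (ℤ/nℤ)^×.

φ(pq) = (p−1)(q−1) = 262 · 420 = 110040.

110040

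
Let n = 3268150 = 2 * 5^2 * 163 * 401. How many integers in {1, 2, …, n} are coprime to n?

φ(2) = 2 − 1 = 1.
φ(5^2) = 5^1·(5−1) = 5·4 = 20.
φ(163) = 163 − 1 = 162.
φ(401) = 401 − 1 = 400.
φ(3268150) = 1 × 20 × 162 × 400 = 1296000.

1296000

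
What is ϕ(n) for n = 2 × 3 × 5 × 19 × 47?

6624

φ(2) = 2 − 1 = 1.
φ(3) = 3 − 1 = 2.
φ(5) = 5 − 1 = 4.
φ(19) = 19 − 1 = 18.
φ(47) = 47 − 1 = 46.
Multiply: 1 · 2 · 4 · 18 · 46 = 6624.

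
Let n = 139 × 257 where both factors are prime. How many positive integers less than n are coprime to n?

35328

φ(n) = (p − 1)(q − 1) = (139−1)(257−1) = 138·256 = 35328.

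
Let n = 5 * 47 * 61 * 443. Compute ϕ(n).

4879680

φ(5) = 5 − 1 = 4.
φ(47) = 47 − 1 = 46.
φ(61) = 61 − 1 = 60.
φ(443) = 443 − 1 = 442.
Since φ is multiplicative, φ(6350405) = 4 · 46 · 60 · 442 = 4879680.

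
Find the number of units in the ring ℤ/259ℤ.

216

259 = 7 × 37.
φ(7) = 7 − 1 = 6.
φ(37) = 37 − 1 = 36.
Multiply: 6 · 36 = 216.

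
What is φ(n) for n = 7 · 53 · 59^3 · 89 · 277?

φ(7) = 7 − 1 = 6.
φ(53) = 53 − 1 = 52.
φ(59^3) = 59^3 − 59^2 = 205379 − 3481 = 201898.
φ(89) = 89 − 1 = 88.
φ(277) = 277 − 1 = 276.
φ(1878450348677) = 6 × 52 × 201898 × 88 × 276 = 1529953970688.

1529953970688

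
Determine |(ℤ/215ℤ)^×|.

168

215 = 5 * 43.
φ(215) = 215 · (1 − 1/5) · (1 − 1/43)
       = 215 · 168/215 = 168.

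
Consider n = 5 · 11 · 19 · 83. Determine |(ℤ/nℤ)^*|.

φ(86735) = 86735 · (1 − 1/5) · (1 − 1/11) · (1 − 1/19) · (1 − 1/83)
       = 86735 · 59040/86735 = 59040.

59040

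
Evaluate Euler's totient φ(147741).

87120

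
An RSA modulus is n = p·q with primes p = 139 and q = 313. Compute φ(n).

43056

φ(n) = (p − 1)(q − 1) = (139−1)(313−1) = 138·312 = 43056.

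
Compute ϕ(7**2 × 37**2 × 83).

4587408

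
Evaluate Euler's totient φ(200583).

Factor 200583: 200583 = 3**3 × 17 × 19 × 23.
φ(200583) = 200583 · (1 − 1/3) · (1 − 1/17) · (1 − 1/19) · (1 − 1/23)
       = 200583 · 12672/22287 = 114048.

114048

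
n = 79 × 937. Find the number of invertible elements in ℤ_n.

φ(74023) = 74023 · (1 − 1/79) · (1 − 1/937)
       = 74023 · 73008/74023 = 73008.

73008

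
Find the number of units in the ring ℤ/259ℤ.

216

Prime factorization: 259 = 7 · 37.
φ(259) = 259 · (1 − 1/7) · (1 − 1/37)
       = 259 · 216/259 = 216.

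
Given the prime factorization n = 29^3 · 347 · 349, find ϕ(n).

2835367584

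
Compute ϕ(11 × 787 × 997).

7828560

φ(11) = 11 − 1 = 10.
φ(787) = 787 − 1 = 786.
φ(997) = 997 − 1 = 996.
Multiply: 10 · 786 · 996 = 7828560.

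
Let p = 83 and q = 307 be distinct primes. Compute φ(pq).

25092

φ(pq) = (p−1)(q−1) = 82 · 306 = 25092.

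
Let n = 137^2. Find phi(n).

φ(137^2) = 137^2 − 137^1 = 18769 − 137 = 18632.

18632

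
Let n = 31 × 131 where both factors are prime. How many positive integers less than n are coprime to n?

φ(pq) = (p−1)(q−1) = 30 · 130 = 3900.

3900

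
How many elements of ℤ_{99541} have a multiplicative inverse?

99541 = 13^2 * 19 * 31.
φ(99541) = 99541 · (1 − 1/13) · (1 − 1/19) · (1 − 1/31)
       = 99541 · 6480/7657 = 84240.

84240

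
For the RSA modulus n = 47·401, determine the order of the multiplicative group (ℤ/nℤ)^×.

18400

φ(18847) = 18847 · (1 − 1/47) · (1 − 1/401)
       = 18847 · 18400/18847 = 18400.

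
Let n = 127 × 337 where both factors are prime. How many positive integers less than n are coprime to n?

φ(pq) = (p−1)(q−1) = 126 · 336 = 42336.

42336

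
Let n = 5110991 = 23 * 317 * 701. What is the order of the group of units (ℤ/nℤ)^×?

φ(23) = 23 − 1 = 22.
φ(317) = 317 − 1 = 316.
φ(701) = 701 − 1 = 700.
Since φ is multiplicative, φ(5110991) = 22 · 316 · 700 = 4866400.

4866400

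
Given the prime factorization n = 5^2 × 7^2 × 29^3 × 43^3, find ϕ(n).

1536100090560

φ(5^2) = 5^1·(5−1) = 5·4 = 20.
φ(7^2) = 7^1·(7−1) = 7·6 = 42.
φ(29^3) = 29^2·(29−1) = 841·28 = 23548.
φ(43^3) = 43^2·(43−1) = 1849·42 = 77658.
Since φ is multiplicative, φ(2375392873175) = 20 · 42 · 23548 · 77658 = 1536100090560.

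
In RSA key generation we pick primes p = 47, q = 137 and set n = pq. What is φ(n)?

6256

φ(6439) = 6439 · (1 − 1/47) · (1 − 1/137)
       = 6439 · 6256/6439 = 6256.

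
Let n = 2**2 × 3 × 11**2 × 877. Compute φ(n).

385440

φ(1273404) = 1273404 · (1 − 1/2) · (1 − 1/3) · (1 − 1/11) · (1 − 1/877)
       = 1273404 · 17520/57882 = 385440.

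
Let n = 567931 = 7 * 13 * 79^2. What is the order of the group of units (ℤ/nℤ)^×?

φ(567931) = 567931 · (1 − 1/7) · (1 − 1/13) · (1 − 1/79)
       = 567931 · 5616/7189 = 443664.

443664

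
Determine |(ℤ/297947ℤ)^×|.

297947 = 13**2 · 41 · 43.
φ(13^2) = 13^2 − 13^1 = 169 − 13 = 156.
φ(41) = 41 − 1 = 40.
φ(43) = 43 − 1 = 42.
φ(297947) = 156 × 40 × 42 = 262080.

262080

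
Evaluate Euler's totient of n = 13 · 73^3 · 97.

φ(490550437) = 490550437 · (1 − 1/13) · (1 − 1/73) · (1 − 1/97)
       = 490550437 · 82944/92053 = 442008576.

442008576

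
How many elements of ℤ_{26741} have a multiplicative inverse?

21120

Prime factorization: 26741 = 11**2 * 13 * 17.
φ(26741) = 26741 · (1 − 1/11) · (1 − 1/13) · (1 − 1/17)
       = 26741 · 1920/2431 = 21120.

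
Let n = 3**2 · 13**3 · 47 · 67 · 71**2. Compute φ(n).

183601978560

φ(3^2) = 3^1·(3−1) = 3·2 = 6.
φ(13^3) = 13^3 − 13^2 = 2197 − 169 = 2028.
φ(47) = 47 − 1 = 46.
φ(67) = 67 − 1 = 66.
φ(71^2) = 71^1·(71−1) = 71·70 = 4970.
Multiply: 6 · 2028 · 46 · 66 · 4970 = 183601978560.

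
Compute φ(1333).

1260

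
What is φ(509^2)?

258572

φ(509^2) = 509^1·(509−1) = 509·508 = 258572.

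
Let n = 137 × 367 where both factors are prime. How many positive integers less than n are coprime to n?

49776

For distinct primes, φ(pq) = (p−1)(q−1) = 136 × 366 = 49776.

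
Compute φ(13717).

11760

13717 = 11 × 29 × 43.
φ(13717) = 13717 · (1 − 1/11) · (1 − 1/29) · (1 − 1/43)
       = 13717 · 11760/13717 = 11760.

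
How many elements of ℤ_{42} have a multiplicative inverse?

12

Prime factorization: 42 = 2 · 3 · 7.
φ(42) = 42 · (1 − 1/2) · (1 − 1/3) · (1 − 1/7)
       = 42 · 12/42 = 12.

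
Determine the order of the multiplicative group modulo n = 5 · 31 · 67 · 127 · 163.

161663040

φ(5) = 5 − 1 = 4.
φ(31) = 31 − 1 = 30.
φ(67) = 67 − 1 = 66.
φ(127) = 127 − 1 = 126.
φ(163) = 163 − 1 = 162.
Multiply: 4 · 30 · 66 · 126 · 162 = 161663040.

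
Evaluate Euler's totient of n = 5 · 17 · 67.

φ(5) = 5 − 1 = 4.
φ(17) = 17 − 1 = 16.
φ(67) = 67 − 1 = 66.
φ(5695) = 4 × 16 × 66 = 4224.

4224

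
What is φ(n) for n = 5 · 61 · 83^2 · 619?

1009465920

φ(5) = 5 − 1 = 4.
φ(61) = 61 − 1 = 60.
φ(83^2) = 83^1·(83−1) = 83·82 = 6806.
φ(619) = 619 − 1 = 618.
Since φ is multiplicative, φ(1300608755) = 4 · 60 · 6806 · 618 = 1009465920.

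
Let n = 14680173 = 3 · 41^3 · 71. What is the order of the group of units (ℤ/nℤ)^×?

9413600

φ(14680173) = 14680173 · (1 − 1/3) · (1 − 1/41) · (1 − 1/71)
       = 14680173 · 5600/8733 = 9413600.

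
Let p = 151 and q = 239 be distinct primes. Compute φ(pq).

35700

For distinct primes, φ(pq) = (p−1)(q−1) = 150 × 238 = 35700.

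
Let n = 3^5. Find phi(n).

φ(3^5) = 3^5 − 3^4 = 243 − 81 = 162.

162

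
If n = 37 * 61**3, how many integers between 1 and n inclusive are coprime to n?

φ(8398297) = 8398297 · (1 − 1/37) · (1 − 1/61)
       = 8398297 · 2160/2257 = 8037360.

8037360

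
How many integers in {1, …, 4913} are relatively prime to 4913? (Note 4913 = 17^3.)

4624

φ(4913) = 4913 · (1 − 1/17)
       = 4913 · 16/17 = 4624.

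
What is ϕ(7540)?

2688

7540 = 2**2 · 5 · 13 · 29.
φ(2^2) = 2^2 − 2^1 = 4 − 2 = 2.
φ(5) = 5 − 1 = 4.
φ(13) = 13 − 1 = 12.
φ(29) = 29 − 1 = 28.
φ(7540) = 2 × 4 × 12 × 28 = 2688.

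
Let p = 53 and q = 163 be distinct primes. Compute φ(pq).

8424

φ(n) = (p − 1)(q − 1) = (53−1)(163−1) = 52·162 = 8424.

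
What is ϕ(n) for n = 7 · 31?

180

φ(7) = 7 − 1 = 6.
φ(31) = 31 − 1 = 30.
φ(217) = 6 × 30 = 180.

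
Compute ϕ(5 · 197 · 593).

464128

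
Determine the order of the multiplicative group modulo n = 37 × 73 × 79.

202176

φ(213379) = 213379 · (1 − 1/37) · (1 − 1/73) · (1 − 1/79)
       = 213379 · 202176/213379 = 202176.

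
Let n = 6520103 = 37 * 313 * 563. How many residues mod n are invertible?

φ(37) = 37 − 1 = 36.
φ(313) = 313 − 1 = 312.
φ(563) = 563 − 1 = 562.
Multiply: 36 · 312 · 562 = 6312384.

6312384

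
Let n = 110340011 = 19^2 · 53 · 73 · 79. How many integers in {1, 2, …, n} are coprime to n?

φ(110340011) = 110340011 · (1 − 1/19) · (1 − 1/53) · (1 − 1/73) · (1 − 1/79)
       = 110340011 · 5256576/5807369 = 99874944.

99874944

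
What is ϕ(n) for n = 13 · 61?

φ(13) = 13 − 1 = 12.
φ(61) = 61 − 1 = 60.
Since φ is multiplicative, φ(793) = 12 · 60 = 720.

720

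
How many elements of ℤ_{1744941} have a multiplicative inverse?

958320

Factor 1744941: 1744941 = 3 * 11**3 * 19 * 23.
φ(1744941) = 1744941 · (1 − 1/3) · (1 − 1/11) · (1 − 1/19) · (1 − 1/23)
       = 1744941 · 7920/14421 = 958320.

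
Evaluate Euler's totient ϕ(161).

132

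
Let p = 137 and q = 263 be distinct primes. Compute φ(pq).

35632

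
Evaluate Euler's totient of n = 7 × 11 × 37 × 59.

φ(168091) = 168091 · (1 − 1/7) · (1 − 1/11) · (1 − 1/37) · (1 − 1/59)
       = 168091 · 125280/168091 = 125280.

125280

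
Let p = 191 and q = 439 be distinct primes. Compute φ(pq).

83220

φ(pq) = (p−1)(q−1) = 190 · 438 = 83220.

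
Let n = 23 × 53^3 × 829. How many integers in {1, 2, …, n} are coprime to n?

φ(23) = 23 − 1 = 22.
φ(53^3) = 53^2·(53−1) = 2809·52 = 146068.
φ(829) = 829 − 1 = 828.
Since φ is multiplicative, φ(2838637759) = 22 · 146068 · 828 = 2660774688.

2660774688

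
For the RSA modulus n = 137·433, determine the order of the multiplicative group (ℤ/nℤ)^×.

58752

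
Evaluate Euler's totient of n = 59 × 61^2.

φ(219539) = 219539 · (1 − 1/59) · (1 − 1/61)
       = 219539 · 3480/3599 = 212280.

212280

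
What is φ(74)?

36

First factor: 74 = 2 × 37.
φ(74) = 74 · (1 − 1/2) · (1 − 1/37)
       = 74 · 36/74 = 36.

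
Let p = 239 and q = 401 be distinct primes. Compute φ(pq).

95200

φ(pq) = (p−1)(q−1) = 238 · 400 = 95200.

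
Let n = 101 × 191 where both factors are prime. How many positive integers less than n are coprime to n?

For distinct primes, φ(pq) = (p−1)(q−1) = 100 × 190 = 19000.

19000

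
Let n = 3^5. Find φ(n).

φ(3^5) = 3^4·(3−1) = 81·2 = 162.

162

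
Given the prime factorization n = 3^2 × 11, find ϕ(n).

60

φ(99) = 99 · (1 − 1/3) · (1 − 1/11)
       = 99 · 20/33 = 60.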